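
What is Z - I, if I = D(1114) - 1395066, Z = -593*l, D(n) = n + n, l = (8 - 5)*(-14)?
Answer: 1417744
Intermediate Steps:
l = -42 (l = 3*(-14) = -42)
D(n) = 2*n
Z = 24906 (Z = -593*(-42) = 24906)
I = -1392838 (I = 2*1114 - 1395066 = 2228 - 1395066 = -1392838)
Z - I = 24906 - 1*(-1392838) = 24906 + 1392838 = 1417744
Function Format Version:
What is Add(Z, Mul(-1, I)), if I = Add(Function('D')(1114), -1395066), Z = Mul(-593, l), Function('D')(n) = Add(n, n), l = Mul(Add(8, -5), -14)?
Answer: 1417744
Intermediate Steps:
l = -42 (l = Mul(3, -14) = -42)
Function('D')(n) = Mul(2, n)
Z = 24906 (Z = Mul(-593, -42) = 24906)
I = -1392838 (I = Add(Mul(2, 1114), -1395066) = Add(2228, -1395066) = -1392838)
Add(Z, Mul(-1, I)) = Add(24906, Mul(-1, -1392838)) = Add(24906, 1392838) = 1417744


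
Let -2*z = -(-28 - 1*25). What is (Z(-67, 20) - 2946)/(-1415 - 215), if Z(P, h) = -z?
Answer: 5839/3260 ≈ 1.7911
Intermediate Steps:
z = -53/2 (z = -(-1)*(-28 - 1*25)/2 = -(-1)*(-28 - 25)/2 = -(-1)*(-53)/2 = -1/2*53 = -53/2 ≈ -26.500)
Z(P, h) = 53/2 (Z(P, h) = -1*(-53/2) = 53/2)
(Z(-67, 20) - 2946)/(-1415 - 215) = (53/2 - 2946)/(-1415 - 215) = -5839/2/(-1630) = -5839/2*(-1/1630) = 5839/3260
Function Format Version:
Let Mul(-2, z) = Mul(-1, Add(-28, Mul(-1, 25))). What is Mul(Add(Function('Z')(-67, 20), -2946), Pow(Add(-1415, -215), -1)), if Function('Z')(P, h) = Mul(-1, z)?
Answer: Rational(5839, 3260) ≈ 1.7911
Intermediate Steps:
z = Rational(-53, 2) (z = Mul(Rational(-1, 2), Mul(-1, Add(-28, Mul(-1, 25)))) = Mul(Rational(-1, 2), Mul(-1, Add(-28, -25))) = Mul(Rational(-1, 2), Mul(-1, -53)) = Mul(Rational(-1, 2), 53) = Rational(-53, 2) ≈ -26.500)
Function('Z')(P, h) = Rational(53, 2) (Function('Z')(P, h) = Mul(-1, Rational(-53, 2)) = Rational(53, 2))
Mul(Add(Function('Z')(-67, 20), -2946), Pow(Add(-1415, -215), -1)) = Mul(Add(Rational(53, 2), -2946), Pow(Add(-1415, -215), -1)) = Mul(Rational(-5839, 2), Pow(-1630, -1)) = Mul(Rational(-5839, 2), Rational(-1, 1630)) = Rational(5839, 3260)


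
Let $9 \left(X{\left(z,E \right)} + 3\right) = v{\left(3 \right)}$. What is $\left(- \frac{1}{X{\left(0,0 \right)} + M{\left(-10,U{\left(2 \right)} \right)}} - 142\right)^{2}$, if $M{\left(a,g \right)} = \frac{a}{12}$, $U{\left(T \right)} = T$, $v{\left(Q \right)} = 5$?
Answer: $\frac{69889600}{3481} \approx 20077.0$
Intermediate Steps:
$X{\left(z,E \right)} = - \frac{22}{9}$ ($X{\left(z,E \right)} = -3 + \frac{1}{9} \cdot 5 = -3 + \frac{5}{9} = - \frac{22}{9}$)
$M{\left(a,g \right)} = \frac{a}{12}$ ($M{\left(a,g \right)} = a \frac{1}{12} = \frac{a}{12}$)
$\left(- \frac{1}{X{\left(0,0 \right)} + M{\left(-10,U{\left(2 \right)} \right)}} - 142\right)^{2} = \left(- \frac{1}{- \frac{22}{9} + \frac{1}{12} \left(-10\right)} - 142\right)^{2} = \left(- \frac{1}{- \frac{22}{9} - \frac{5}{6}} - 142\right)^{2} = \left(- \frac{1}{- \frac{59}{18}} - 142\right)^{2} = \left(\left(-1\right) \left(- \frac{18}{59}\right) - 142\right)^{2} = \left(\frac{18}{59} - 142\right)^{2} = \left(- \frac{8360}{59}\right)^{2} = \frac{69889600}{3481}$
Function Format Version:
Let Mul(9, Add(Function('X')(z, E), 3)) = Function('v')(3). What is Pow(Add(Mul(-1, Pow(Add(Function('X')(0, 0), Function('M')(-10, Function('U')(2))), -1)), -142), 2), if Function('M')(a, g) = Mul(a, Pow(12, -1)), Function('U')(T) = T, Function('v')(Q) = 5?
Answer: Rational(69889600, 3481) ≈ 20077.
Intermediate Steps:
Function('X')(z, E) = Rational(-22, 9) (Function('X')(z, E) = Add(-3, Mul(Rational(1, 9), 5)) = Add(-3, Rational(5, 9)) = Rational(-22, 9))
Function('M')(a, g) = Mul(Rational(1, 12), a) (Function('M')(a, g) = Mul(a, Rational(1, 12)) = Mul(Rational(1, 12), a))
Pow(Add(Mul(-1, Pow(Add(Function('X')(0, 0), Function('M')(-10, Function('U')(2))), -1)), -142), 2) = Pow(Add(Mul(-1, Pow(Add(Rational(-22, 9), Mul(Rational(1, 12), -10)), -1)), -142), 2) = Pow(Add(Mul(-1, Pow(Add(Rational(-22, 9), Rational(-5, 6)), -1)), -142), 2) = Pow(Add(Mul(-1, Pow(Rational(-59, 18), -1)), -142), 2) = Pow(Add(Mul(-1, Rational(-18, 59)), -142), 2) = Pow(Add(Rational(18, 59), -142), 2) = Pow(Rational(-8360, 59), 2) = Rational(69889600, 3481)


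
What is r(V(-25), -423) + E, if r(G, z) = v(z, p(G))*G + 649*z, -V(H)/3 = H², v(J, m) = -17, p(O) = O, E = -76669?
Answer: -319321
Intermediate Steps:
V(H) = -3*H²
r(G, z) = -17*G + 649*z
r(V(-25), -423) + E = (-(-51)*(-25)² + 649*(-423)) - 76669 = (-(-51)*625 - 274527) - 76669 = (-17*(-1875) - 274527) - 76669 = (31875 - 274527) - 76669 = -242652 - 76669 = -319321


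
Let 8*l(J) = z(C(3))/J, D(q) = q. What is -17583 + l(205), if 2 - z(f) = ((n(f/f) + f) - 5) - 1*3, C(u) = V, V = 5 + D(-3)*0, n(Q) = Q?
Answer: -7209029/410 ≈ -17583.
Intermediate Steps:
V = 5 (V = 5 - 3*0 = 5 + 0 = 5)
C(u) = 5
z(f) = 9 - f (z(f) = 2 - (((f/f + f) - 5) - 1*3) = 2 - (((1 + f) - 5) - 3) = 2 - ((-4 + f) - 3) = 2 - (-7 + f) = 2 + (7 - f) = 9 - f)
l(J) = 1/(2*J) (l(J) = ((9 - 1*5)/J)/8 = ((9 - 5)/J)/8 = (4/J)/8 = 1/(2*J))
-17583 + l(205) = -17583 + (1/2)/205 = -17583 + (1/2)*(1/205) = -17583 + 1/410 = -7209029/410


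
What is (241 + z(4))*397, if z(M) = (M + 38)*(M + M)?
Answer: 229069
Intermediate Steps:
z(M) = 2*M*(38 + M) (z(M) = (38 + M)*(2*M) = 2*M*(38 + M))
(241 + z(4))*397 = (241 + 2*4*(38 + 4))*397 = (241 + 2*4*42)*397 = (241 + 336)*397 = 577*397 = 229069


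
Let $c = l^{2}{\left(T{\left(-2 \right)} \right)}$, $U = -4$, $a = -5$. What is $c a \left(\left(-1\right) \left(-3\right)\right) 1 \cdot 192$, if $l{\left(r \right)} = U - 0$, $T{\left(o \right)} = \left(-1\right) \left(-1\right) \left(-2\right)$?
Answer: $-46080$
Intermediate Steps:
$T{\left(o \right)} = -2$ ($T{\left(o \right)} = 1 \left(-2\right) = -2$)
$l{\left(r \right)} = -4$ ($l{\left(r \right)} = -4 - 0 = -4 + 0 = -4$)
$c = 16$ ($c = \left(-4\right)^{2} = 16$)
$c a \left(\left(-1\right) \left(-3\right)\right) 1 \cdot 192 = 16 - 5 \left(\left(-1\right) \left(-3\right)\right) 1 \cdot 192 = 16 \left(-5\right) 3 \cdot 1 \cdot 192 = 16 \left(\left(-15\right) 1\right) 192 = 16 \left(-15\right) 192 = \left(-240\right) 192 = -46080$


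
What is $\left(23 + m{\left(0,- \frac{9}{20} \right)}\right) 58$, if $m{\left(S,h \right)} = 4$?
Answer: $1566$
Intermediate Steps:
$\left(23 + m{\left(0,- \frac{9}{20} \right)}\right) 58 = \left(23 + 4\right) 58 = 27 \cdot 58 = 1566$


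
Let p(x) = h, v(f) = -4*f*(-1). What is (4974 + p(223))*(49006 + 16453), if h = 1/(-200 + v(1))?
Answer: 63816175477/196 ≈ 3.2559e+8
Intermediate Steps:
v(f) = 4*f
h = -1/196 (h = 1/(-200 + 4*1) = 1/(-200 + 4) = 1/(-196) = -1/196 ≈ -0.0051020)
p(x) = -1/196
(4974 + p(223))*(49006 + 16453) = (4974 - 1/196)*(49006 + 16453) = (974903/196)*65459 = 63816175477/196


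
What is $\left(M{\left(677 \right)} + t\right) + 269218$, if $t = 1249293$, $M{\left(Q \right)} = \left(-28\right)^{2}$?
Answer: $1519295$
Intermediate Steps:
$M{\left(Q \right)} = 784$
$\left(M{\left(677 \right)} + t\right) + 269218 = \left(784 + 1249293\right) + 269218 = 1250077 + 269218 = 1519295$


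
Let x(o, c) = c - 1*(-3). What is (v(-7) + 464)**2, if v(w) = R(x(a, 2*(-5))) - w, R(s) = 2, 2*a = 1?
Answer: 223729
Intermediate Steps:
a = 1/2 (a = (1/2)*1 = 1/2 ≈ 0.50000)
x(o, c) = 3 + c (x(o, c) = c + 3 = 3 + c)
v(w) = 2 - w
(v(-7) + 464)**2 = ((2 - 1*(-7)) + 464)**2 = ((2 + 7) + 464)**2 = (9 + 464)**2 = 473**2 = 223729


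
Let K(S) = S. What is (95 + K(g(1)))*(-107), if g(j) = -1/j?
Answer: -10058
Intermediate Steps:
(95 + K(g(1)))*(-107) = (95 - 1/1)*(-107) = (95 - 1*1)*(-107) = (95 - 1)*(-107) = 94*(-107) = -10058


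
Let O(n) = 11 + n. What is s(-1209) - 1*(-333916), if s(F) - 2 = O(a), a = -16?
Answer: 333913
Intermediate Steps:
s(F) = -3 (s(F) = 2 + (11 - 16) = 2 - 5 = -3)
s(-1209) - 1*(-333916) = -3 - 1*(-333916) = -3 + 333916 = 333913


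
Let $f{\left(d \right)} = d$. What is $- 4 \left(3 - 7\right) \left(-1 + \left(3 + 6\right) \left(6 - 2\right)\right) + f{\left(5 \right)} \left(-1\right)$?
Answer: $555$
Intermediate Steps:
$- 4 \left(3 - 7\right) \left(-1 + \left(3 + 6\right) \left(6 - 2\right)\right) + f{\left(5 \right)} \left(-1\right) = - 4 \left(3 - 7\right) \left(-1 + \left(3 + 6\right) \left(6 - 2\right)\right) + 5 \left(-1\right) = - 4 \left(3 - 7\right) \left(-1 + 9 \cdot 4\right) - 5 = \left(-4\right) \left(-4\right) \left(-1 + 36\right) - 5 = 16 \cdot 35 - 5 = 560 - 5 = 555$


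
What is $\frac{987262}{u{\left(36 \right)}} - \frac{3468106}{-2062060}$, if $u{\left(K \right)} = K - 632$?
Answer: $- \frac{127107905534}{76811735} \approx -1654.8$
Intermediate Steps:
$u{\left(K \right)} = -632 + K$
$\frac{987262}{u{\left(36 \right)}} - \frac{3468106}{-2062060} = \frac{987262}{-632 + 36} - \frac{3468106}{-2062060} = \frac{987262}{-596} - - \frac{1734053}{1031030} = 987262 \left(- \frac{1}{596}\right) + \frac{1734053}{1031030} = - \frac{493631}{298} + \frac{1734053}{1031030} = - \frac{127107905534}{76811735}$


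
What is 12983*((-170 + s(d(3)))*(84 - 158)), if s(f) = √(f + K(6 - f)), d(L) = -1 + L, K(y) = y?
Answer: 163326140 - 960742*√6 ≈ 1.6097e+8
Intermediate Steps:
s(f) = √6 (s(f) = √(f + (6 - f)) = √6)
12983*((-170 + s(d(3)))*(84 - 158)) = 12983*((-170 + √6)*(84 - 158)) = 12983*((-170 + √6)*(-74)) = 12983*(12580 - 74*√6) = 163326140 - 960742*√6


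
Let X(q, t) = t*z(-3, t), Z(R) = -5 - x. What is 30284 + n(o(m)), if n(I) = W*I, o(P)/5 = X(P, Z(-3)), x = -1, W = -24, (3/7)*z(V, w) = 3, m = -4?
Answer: 33644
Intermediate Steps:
z(V, w) = 7 (z(V, w) = (7/3)*3 = 7)
Z(R) = -4 (Z(R) = -5 - 1*(-1) = -5 + 1 = -4)
X(q, t) = 7*t (X(q, t) = t*7 = 7*t)
o(P) = -140 (o(P) = 5*(7*(-4)) = 5*(-28) = -140)
n(I) = -24*I
30284 + n(o(m)) = 30284 - 24*(-140) = 30284 + 3360 = 33644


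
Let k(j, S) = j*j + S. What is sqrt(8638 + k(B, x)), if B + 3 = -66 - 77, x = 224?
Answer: sqrt(30178) ≈ 173.72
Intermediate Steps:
B = -146 (B = -3 + (-66 - 77) = -3 - 143 = -146)
k(j, S) = S + j**2 (k(j, S) = j**2 + S = S + j**2)
sqrt(8638 + k(B, x)) = sqrt(8638 + (224 + (-146)**2)) = sqrt(8638 + (224 + 21316)) = sqrt(8638 + 21540) = sqrt(30178)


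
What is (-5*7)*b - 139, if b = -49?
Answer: 1576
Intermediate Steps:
(-5*7)*b - 139 = -5*7*(-49) - 139 = -35*(-49) - 139 = 1715 - 139 = 1576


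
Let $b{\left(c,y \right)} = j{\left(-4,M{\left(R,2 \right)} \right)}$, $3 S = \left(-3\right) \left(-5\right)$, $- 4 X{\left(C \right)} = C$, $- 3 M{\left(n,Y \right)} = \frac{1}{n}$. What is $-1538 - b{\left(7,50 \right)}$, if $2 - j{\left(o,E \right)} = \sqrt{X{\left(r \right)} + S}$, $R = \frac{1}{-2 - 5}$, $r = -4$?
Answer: $-1540 + \sqrt{6} \approx -1537.6$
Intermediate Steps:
$R = - \frac{1}{7}$ ($R = \frac{1}{-7} = - \frac{1}{7} \approx -0.14286$)
$M{\left(n,Y \right)} = - \frac{1}{3 n}$
$X{\left(C \right)} = - \frac{C}{4}$
$S = 5$ ($S = \frac{\left(-3\right) \left(-5\right)}{3} = \frac{1}{3} \cdot 15 = 5$)
$j{\left(o,E \right)} = 2 - \sqrt{6}$ ($j{\left(o,E \right)} = 2 - \sqrt{\left(- \frac{1}{4}\right) \left(-4\right) + 5} = 2 - \sqrt{1 + 5} = 2 - \sqrt{6}$)
$b{\left(c,y \right)} = 2 - \sqrt{6}$
$-1538 - b{\left(7,50 \right)} = -1538 - \left(2 - \sqrt{6}\right) = -1540 + \sqrt{6}$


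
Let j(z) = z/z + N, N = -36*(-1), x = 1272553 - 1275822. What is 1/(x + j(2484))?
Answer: -1/3232 ≈ -0.00030941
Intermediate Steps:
x = -3269
N = 36
j(z) = 37 (j(z) = z/z + 36 = 1 + 36 = 37)
1/(x + j(2484)) = 1/(-3269 + 37) = 1/(-3232) = -1/3232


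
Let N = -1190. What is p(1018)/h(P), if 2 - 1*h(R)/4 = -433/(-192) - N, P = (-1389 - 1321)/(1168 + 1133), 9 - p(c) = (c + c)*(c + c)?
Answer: 198973776/228529 ≈ 870.67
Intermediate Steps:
p(c) = 9 - 4*c² (p(c) = 9 - (c + c)*(c + c) = 9 - 2*c*2*c = 9 - 4*c²)
P = -2710/2301 ≈ -1.1777
h(R) = -228529/48 (h(R) = 8 - 4*(-433/(-192) - 1*(-1190)) = 8 - 4*(-433*(-1/192) + 1190) = 8 - 4*(433/192 + 1190) = 8 - 4*228913/192 = 8 - 228913/48 = -228529/48)
p(1018)/h(P) = (9 - 4*1018²)/(-228529/48) = (9 - 4*1036324)*(-48/228529) = (9 - 4145296)*(-48/228529) = -4145287*(-48/228529) = 198973776/228529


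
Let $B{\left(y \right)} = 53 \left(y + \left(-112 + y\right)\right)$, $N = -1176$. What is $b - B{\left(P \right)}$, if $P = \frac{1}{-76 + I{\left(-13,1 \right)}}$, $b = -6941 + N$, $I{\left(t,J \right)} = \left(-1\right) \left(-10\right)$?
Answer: $- \frac{71920}{33} \approx -2179.4$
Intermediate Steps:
$I{\left(t,J \right)} = 10$
$b = -8117$ ($b = -6941 - 1176 = -8117$)
$P = - \frac{1}{66}$ ($P = \frac{1}{-76 + 10} = \frac{1}{-66} = - \frac{1}{66} \approx -0.015152$)
$B{\left(y \right)} = -5936 + 106 y$ ($B{\left(y \right)} = 53 \left(-112 + 2 y\right) = -5936 + 106 y$)
$b - B{\left(P \right)} = -8117 - \left(-5936 + 106 \left(- \frac{1}{66}\right)\right) = -8117 - \left(-5936 - \frac{53}{33}\right) = -8117 - - \frac{195941}{33} = -8117 + \frac{195941}{33} = - \frac{71920}{33}$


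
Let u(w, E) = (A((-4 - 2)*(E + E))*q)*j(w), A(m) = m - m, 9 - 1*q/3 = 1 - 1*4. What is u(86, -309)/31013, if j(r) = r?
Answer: 0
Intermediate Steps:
q = 36 (q = 27 - 3*(1 - 1*4) = 27 - 3*(1 - 4) = 27 - 3*(-3) = 27 + 9 = 36)
A(m) = 0
u(w, E) = 0 (u(w, E) = (0*36)*w = 0*w = 0)
u(86, -309)/31013 = 0/31013 = 0*(1/31013) = 0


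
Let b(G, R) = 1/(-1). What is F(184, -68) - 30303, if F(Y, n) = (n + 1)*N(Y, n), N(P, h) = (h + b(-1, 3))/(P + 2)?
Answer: -1877245/62 ≈ -30278.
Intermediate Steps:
b(G, R) = -1
N(P, h) = (-1 + h)/(2 + P) (N(P, h) = (h - 1)/(P + 2) = (-1 + h)/(2 + P))
F(Y, n) = (1 + n)*(-1 + n)/(2 + Y) (F(Y, n) = (n + 1)*((-1 + n)/(2 + Y)) = (1 + n)*((-1 + n)/(2 + Y)) = (1 + n)*(-1 + n)/(2 + Y))
F(184, -68) - 30303 = (-1 + (-68)²)/(2 + 184) - 30303 = (-1 + 4624)/186 - 30303 = (1/186)*4623 - 30303 = 1541/62 - 30303 = -1877245/62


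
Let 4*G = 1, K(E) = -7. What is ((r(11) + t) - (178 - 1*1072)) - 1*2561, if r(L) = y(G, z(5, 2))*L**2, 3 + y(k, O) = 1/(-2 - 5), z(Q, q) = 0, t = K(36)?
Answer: -14380/7 ≈ -2054.3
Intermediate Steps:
t = -7
G = 1/4 (G = (1/4)*1 = 1/4 ≈ 0.25000)
y(k, O) = -22/7 (y(k, O) = -3 + 1/(-2 - 5) = -3 + 1/(-7) = -3 - 1/7 = -22/7)
r(L) = -22*L**2/7
((r(11) + t) - (178 - 1*1072)) - 1*2561 = ((-22/7*11**2 - 7) - (178 - 1*1072)) - 1*2561 = ((-22/7*121 - 7) - (178 - 1072)) - 2561 = ((-2662/7 - 7) - 1*(-894)) - 2561 = (-2711/7 + 894) - 2561 = 3547/7 - 2561 = -14380/7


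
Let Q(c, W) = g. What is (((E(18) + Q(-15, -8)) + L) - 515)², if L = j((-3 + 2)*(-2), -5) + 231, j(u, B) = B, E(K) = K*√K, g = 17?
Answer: 79816 - 29376*√2 ≈ 38272.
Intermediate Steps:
E(K) = K^(3/2)
Q(c, W) = 17
L = 226 (L = -5 + 231 = 226)
(((E(18) + Q(-15, -8)) + L) - 515)² = (((18^(3/2) + 17) + 226) - 515)² = (((54*√2 + 17) + 226) - 515)² = (((17 + 54*√2) + 226) - 515)² = ((243 + 54*√2) - 515)² = (-272 + 54*√2)²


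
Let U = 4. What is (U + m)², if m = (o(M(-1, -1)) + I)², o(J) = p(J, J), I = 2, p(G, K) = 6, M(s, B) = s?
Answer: 4624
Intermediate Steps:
o(J) = 6
m = 64 (m = (6 + 2)² = 8² = 64)
(U + m)² = (4 + 64)² = 68² = 4624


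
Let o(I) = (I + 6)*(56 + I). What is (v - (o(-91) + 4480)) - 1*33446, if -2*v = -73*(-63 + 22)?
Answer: -84795/2 ≈ -42398.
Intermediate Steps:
v = -2993/2 (v = -(-73)*(-63 + 22)/2 = -(-73)*(-41)/2 = -½*2993 = -2993/2 ≈ -1496.5)
o(I) = (6 + I)*(56 + I)
(v - (o(-91) + 4480)) - 1*33446 = (-2993/2 - ((336 + (-91)² + 62*(-91)) + 4480)) - 1*33446 = (-2993/2 - ((336 + 8281 - 5642) + 4480)) - 33446 = (-2993/2 - (2975 + 4480)) - 33446 = (-2993/2 - 1*7455) - 33446 = (-2993/2 - 7455) - 33446 = -17903/2 - 33446 = -84795/2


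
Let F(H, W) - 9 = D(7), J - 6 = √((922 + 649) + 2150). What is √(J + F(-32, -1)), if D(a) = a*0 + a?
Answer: √83 ≈ 9.1104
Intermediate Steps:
J = 67 (J = 6 + √((922 + 649) + 2150) = 6 + √(1571 + 2150) = 6 + √3721 = 6 + 61 = 67)
D(a) = a (D(a) = 0 + a = a)
F(H, W) = 16 (F(H, W) = 9 + 7 = 16)
√(J + F(-32, -1)) = √(67 + 16) = √83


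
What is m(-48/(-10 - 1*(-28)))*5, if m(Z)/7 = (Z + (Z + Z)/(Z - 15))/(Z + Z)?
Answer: 1645/106 ≈ 15.519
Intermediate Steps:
m(Z) = 7*(Z + 2*Z/(-15 + Z))/(2*Z) (m(Z) = 7*((Z + (Z + Z)/(Z - 15))/(Z + Z)) = 7*((Z + (2*Z)/(-15 + Z))/((2*Z))) = 7*((Z + 2*Z/(-15 + Z))*(1/(2*Z))) = 7*((Z + 2*Z/(-15 + Z))/(2*Z)) = 7*(Z + 2*Z/(-15 + Z))/(2*Z))
m(-48/(-10 - 1*(-28)))*5 = (7*(-13 - 48/(-10 - 1*(-28)))/(2*(-15 - 48/(-10 - 1*(-28)))))*5 = (7*(-13 - 48/(-10 + 28))/(2*(-15 - 48/(-10 + 28))))*5 = (7*(-13 - 48/18)/(2*(-15 - 48/18)))*5 = (7*(-13 - 48*1/18)/(2*(-15 - 48*1/18)))*5 = (7*(-13 - 8/3)/(2*(-15 - 8/3)))*5 = ((7/2)*(-47/3)/(-53/3))*5 = ((7/2)*(-3/53)*(-47/3))*5 = (329/106)*5 = 1645/106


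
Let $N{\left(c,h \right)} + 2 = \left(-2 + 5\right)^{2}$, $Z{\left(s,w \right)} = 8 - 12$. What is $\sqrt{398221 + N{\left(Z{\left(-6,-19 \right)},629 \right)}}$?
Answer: $2 \sqrt{99557} \approx 631.05$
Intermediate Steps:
$Z{\left(s,w \right)} = -4$ ($Z{\left(s,w \right)} = 8 - 12 = -4$)
$N{\left(c,h \right)} = 7$ ($N{\left(c,h \right)} = -2 + \left(-2 + 5\right)^{2} = -2 + 3^{2} = -2 + 9 = 7$)
$\sqrt{398221 + N{\left(Z{\left(-6,-19 \right)},629 \right)}} = \sqrt{398221 + 7} = \sqrt{398228} = 2 \sqrt{99557}$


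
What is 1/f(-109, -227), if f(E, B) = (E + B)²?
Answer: 1/112896 ≈ 8.8577e-6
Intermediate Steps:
f(E, B) = (B + E)²
1/f(-109, -227) = 1/((-227 - 109)²) = 1/((-336)²) = 1/112896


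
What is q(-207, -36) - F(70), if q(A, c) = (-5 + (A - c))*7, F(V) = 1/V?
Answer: -86241/70 ≈ -1232.0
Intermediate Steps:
q(A, c) = -35 - 7*c + 7*A (q(A, c) = (-5 + A - c)*7 = -35 - 7*c + 7*A)
q(-207, -36) - F(70) = (-35 - 7*(-36) + 7*(-207)) - 1/70 = (-35 + 252 - 1449) - 1*1/70 = -1232 - 1/70 = -86241/70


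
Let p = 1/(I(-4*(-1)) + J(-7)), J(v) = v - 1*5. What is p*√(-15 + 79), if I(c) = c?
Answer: -1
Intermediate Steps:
J(v) = -5 + v (J(v) = v - 5 = -5 + v)
p = -⅛ (p = 1/(-4*(-1) + (-5 - 7)) = 1/(4 - 12) = 1/(-8) = -⅛ ≈ -0.12500)
p*√(-15 + 79) = -√(-15 + 79)/8 = -√64/8 = -⅛*8 = -1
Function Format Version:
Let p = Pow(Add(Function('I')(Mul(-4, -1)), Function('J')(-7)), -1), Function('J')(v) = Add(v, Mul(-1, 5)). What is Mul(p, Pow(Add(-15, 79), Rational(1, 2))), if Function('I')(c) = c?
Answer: -1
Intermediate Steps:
Function('J')(v) = Add(-5, v) (Function('J')(v) = Add(v, -5) = Add(-5, v))
p = Rational(-1, 8) (p = Pow(Add(Mul(-4, -1), Add(-5, -7)), -1) = Pow(Add(4, -12), -1) = Pow(-8, -1) = Rational(-1, 8) ≈ -0.12500)
Mul(p, Pow(Add(-15, 79), Rational(1, 2))) = Mul(Rational(-1, 8), Pow(Add(-15, 79), Rational(1, 2))) = Mul(Rational(-1, 8), Pow(64, Rational(1, 2))) = Mul(Rational(-1, 8), 8) = -1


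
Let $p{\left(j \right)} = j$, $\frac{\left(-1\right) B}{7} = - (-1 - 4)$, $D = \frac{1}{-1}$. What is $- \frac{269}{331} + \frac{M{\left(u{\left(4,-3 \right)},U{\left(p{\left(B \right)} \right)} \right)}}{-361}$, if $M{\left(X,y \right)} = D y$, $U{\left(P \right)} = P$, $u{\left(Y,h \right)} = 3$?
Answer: $- \frac{108694}{119491} \approx -0.90964$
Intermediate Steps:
$D = -1$
$B = -35$ ($B = - 7 \left(- (-1 - 4)\right) = - 7 \left(\left(-1\right) \left(-5\right)\right) = \left(-7\right) 5 = -35$)
$M{\left(X,y \right)} = - y$
$- \frac{269}{331} + \frac{M{\left(u{\left(4,-3 \right)},U{\left(p{\left(B \right)} \right)} \right)}}{-361} = - \frac{269}{331} + \frac{\left(-1\right) \left(-35\right)}{-361} = \left(-269\right) \frac{1}{331} + 35 \left(- \frac{1}{361}\right) = - \frac{269}{331} - \frac{35}{361} = - \frac{108694}{119491}$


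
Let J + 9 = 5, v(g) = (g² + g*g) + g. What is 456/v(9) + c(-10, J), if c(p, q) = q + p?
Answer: -34/3 ≈ -11.333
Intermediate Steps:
v(g) = g + 2*g² (v(g) = (g² + g²) + g = 2*g² + g = g + 2*g²)
J = -4 (J = -9 + 5 = -4)
c(p, q) = p + q
456/v(9) + c(-10, J) = 456/((9*(1 + 2*9))) + (-10 - 4) = 456/((9*(1 + 18))) - 14 = 456/((9*19)) - 14 = 456/171 - 14 = 456*(1/171) - 14 = 8/3 - 14 = -34/3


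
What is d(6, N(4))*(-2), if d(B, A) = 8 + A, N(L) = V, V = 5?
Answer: -26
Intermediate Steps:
N(L) = 5
d(6, N(4))*(-2) = (8 + 5)*(-2) = 13*(-2) = -26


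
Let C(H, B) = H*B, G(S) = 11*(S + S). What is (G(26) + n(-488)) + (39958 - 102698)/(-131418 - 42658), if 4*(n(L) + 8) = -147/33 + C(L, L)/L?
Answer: 844915221/1914836 ≈ 441.25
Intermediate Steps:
G(S) = 22*S (G(S) = 11*(2*S) = 22*S)
C(H, B) = B*H
n(L) = -401/44 + L/4 (n(L) = -8 + (-147/33 + (L*L)/L)/4 = -8 + (-147*1/33 + L²/L)/4 = -8 + (-49/11 + L)/4 = -8 + (-49/44 + L/4) = -401/44 + L/4)
(G(26) + n(-488)) + (39958 - 102698)/(-131418 - 42658) = (22*26 + (-401/44 + (¼)*(-488))) + (39958 - 102698)/(-131418 - 42658) = (572 + (-401/44 - 122)) - 62740/(-174076) = (572 - 5769/44) - 62740*(-1/174076) = 19399/44 + 15685/43519 = 844915221/1914836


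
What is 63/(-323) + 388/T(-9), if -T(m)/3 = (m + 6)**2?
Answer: -127025/8721 ≈ -14.565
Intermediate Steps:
T(m) = -3*(6 + m)**2 (T(m) = -3*(m + 6)**2 = -3*(6 + m)**2)
63/(-323) + 388/T(-9) = 63/(-323) + 388/((-3*(6 - 9)**2)) = 63*(-1/323) + 388/((-3*(-3)**2)) = -63/323 + 388/((-3*9)) = -63/323 + 388/(-27) = -63/323 + 388*(-1/27) = -63/323 - 388/27 = -127025/8721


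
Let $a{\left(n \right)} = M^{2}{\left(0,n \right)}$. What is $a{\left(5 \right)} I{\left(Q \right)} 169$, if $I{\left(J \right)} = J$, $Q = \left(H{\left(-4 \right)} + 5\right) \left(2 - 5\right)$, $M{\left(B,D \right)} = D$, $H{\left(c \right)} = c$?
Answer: $-12675$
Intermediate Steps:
$Q = -3$ ($Q = \left(-4 + 5\right) \left(2 - 5\right) = 1 \left(-3\right) = -3$)
$a{\left(n \right)} = n^{2}$
$a{\left(5 \right)} I{\left(Q \right)} 169 = 5^{2} \left(-3\right) 169 = 25 \left(-3\right) 169 = \left(-75\right) 169 = -12675$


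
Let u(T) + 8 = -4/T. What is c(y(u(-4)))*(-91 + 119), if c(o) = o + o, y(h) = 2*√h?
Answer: 112*I*√7 ≈ 296.32*I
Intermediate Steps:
u(T) = -8 - 4/T
c(o) = 2*o
c(y(u(-4)))*(-91 + 119) = (2*(2*√(-8 - 4/(-4))))*(-91 + 119) = (2*(2*√(-8 - 4*(-¼))))*28 = (2*(2*√(-8 + 1)))*28 = (2*(2*√(-7)))*28 = (2*(2*(I*√7)))*28 = (2*(2*I*√7))*28 = (4*I*√7)*28 = 112*I*√7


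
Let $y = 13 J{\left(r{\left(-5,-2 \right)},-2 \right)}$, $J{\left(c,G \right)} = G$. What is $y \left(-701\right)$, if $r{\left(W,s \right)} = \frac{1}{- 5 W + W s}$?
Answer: $18226$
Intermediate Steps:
$y = -26$ ($y = 13 \left(-2\right) = -26$)
$y \left(-701\right) = \left(-26\right) \left(-701\right) = 18226$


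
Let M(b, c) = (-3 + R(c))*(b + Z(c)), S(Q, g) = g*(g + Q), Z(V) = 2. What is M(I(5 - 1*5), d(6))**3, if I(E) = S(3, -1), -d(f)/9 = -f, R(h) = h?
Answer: 0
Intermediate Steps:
d(f) = 9*f (d(f) = -(-9)*f = 9*f)
S(Q, g) = g*(Q + g)
I(E) = -2 (I(E) = -(3 - 1) = -1*2 = -2)
M(b, c) = (-3 + c)*(2 + b) (M(b, c) = (-3 + c)*(b + 2) = (-3 + c)*(2 + b))
M(I(5 - 1*5), d(6))**3 = (-6 - 3*(-2) + 2*(9*6) - 18*6)**3 = (-6 + 6 + 2*54 - 2*54)**3 = (-6 + 6 + 108 - 108)**3 = 0**3 = 0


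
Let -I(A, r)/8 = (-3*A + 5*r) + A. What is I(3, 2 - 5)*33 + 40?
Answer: 5584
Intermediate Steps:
I(A, r) = -40*r + 16*A (I(A, r) = -8*((-3*A + 5*r) + A) = -8*(-2*A + 5*r) = -40*r + 16*A)
I(3, 2 - 5)*33 + 40 = (-40*(2 - 5) + 16*3)*33 + 40 = (-40*(-3) + 48)*33 + 40 = (120 + 48)*33 + 40 = 168*33 + 40 = 5544 + 40 = 5584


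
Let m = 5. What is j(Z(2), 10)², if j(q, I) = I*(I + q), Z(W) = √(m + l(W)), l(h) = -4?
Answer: 12100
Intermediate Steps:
Z(W) = 1 (Z(W) = √(5 - 4) = √1 = 1)
j(Z(2), 10)² = (10*(10 + 1))² = (10*11)² = 110² = 12100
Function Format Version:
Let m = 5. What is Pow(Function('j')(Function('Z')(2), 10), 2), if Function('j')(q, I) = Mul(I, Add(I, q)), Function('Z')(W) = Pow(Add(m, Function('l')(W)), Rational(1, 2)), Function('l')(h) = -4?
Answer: 12100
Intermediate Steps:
Function('Z')(W) = 1 (Function('Z')(W) = Pow(Add(5, -4), Rational(1, 2)) = Pow(1, Rational(1, 2)) = 1)
Pow(Function('j')(Function('Z')(2), 10), 2) = Pow(Mul(10, Add(10, 1)), 2) = Pow(Mul(10, 11), 2) = Pow(110, 2) = 12100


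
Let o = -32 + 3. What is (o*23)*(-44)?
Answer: 29348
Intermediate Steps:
o = -29
(o*23)*(-44) = -29*23*(-44) = -667*(-44) = 29348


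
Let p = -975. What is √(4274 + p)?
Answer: √3299 ≈ 57.437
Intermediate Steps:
√(4274 + p) = √(4274 - 975) = √3299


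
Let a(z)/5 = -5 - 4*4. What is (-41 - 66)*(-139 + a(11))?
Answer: 26108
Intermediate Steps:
a(z) = -105 (a(z) = 5*(-5 - 4*4) = 5*(-5 - 16) = 5*(-21) = -105)
(-41 - 66)*(-139 + a(11)) = (-41 - 66)*(-139 - 105) = -107*(-244) = 26108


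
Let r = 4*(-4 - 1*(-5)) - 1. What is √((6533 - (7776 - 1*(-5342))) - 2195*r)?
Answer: I*√13170 ≈ 114.76*I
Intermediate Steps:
r = 3 (r = 4*(-4 + 5) - 1 = 4*1 - 1 = 4 - 1 = 3)
√((6533 - (7776 - 1*(-5342))) - 2195*r) = √((6533 - (7776 - 1*(-5342))) - 2195*3) = √((6533 - (7776 + 5342)) - 6585) = √((6533 - 1*13118) - 6585) = √((6533 - 13118) - 6585) = √(-6585 - 6585) = √(-13170) = I*√13170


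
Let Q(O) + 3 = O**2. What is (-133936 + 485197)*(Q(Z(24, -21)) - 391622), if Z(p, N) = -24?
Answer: -137360262789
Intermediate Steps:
Q(O) = -3 + O**2
(-133936 + 485197)*(Q(Z(24, -21)) - 391622) = (-133936 + 485197)*((-3 + (-24)**2) - 391622) = 351261*((-3 + 576) - 391622) = 351261*(573 - 391622) = 351261*(-391049) = -137360262789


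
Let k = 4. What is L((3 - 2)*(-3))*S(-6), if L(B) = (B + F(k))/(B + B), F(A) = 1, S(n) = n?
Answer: -2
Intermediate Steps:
L(B) = (1 + B)/(2*B) (L(B) = (B + 1)/(B + B) = (1 + B)/((2*B)) = (1 + B)*(1/(2*B)) = (1 + B)/(2*B))
L((3 - 2)*(-3))*S(-6) = ((1 + (3 - 2)*(-3))/(2*(((3 - 2)*(-3)))))*(-6) = ((1 + 1*(-3))/(2*((1*(-3)))))*(-6) = ((½)*(1 - 3)/(-3))*(-6) = ((½)*(-⅓)*(-2))*(-6) = (⅓)*(-6) = -2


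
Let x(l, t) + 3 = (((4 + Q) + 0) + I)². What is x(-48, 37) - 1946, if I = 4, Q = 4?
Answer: -1805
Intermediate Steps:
x(l, t) = 141 (x(l, t) = -3 + (((4 + 4) + 0) + 4)² = -3 + ((8 + 0) + 4)² = -3 + (8 + 4)² = -3 + 12² = -3 + 144 = 141)
x(-48, 37) - 1946 = 141 - 1946 = -1805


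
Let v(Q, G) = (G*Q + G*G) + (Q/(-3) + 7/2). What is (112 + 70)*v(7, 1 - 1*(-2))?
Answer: 17017/3 ≈ 5672.3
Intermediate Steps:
v(Q, G) = 7/2 + G² - Q/3 + G*Q (v(Q, G) = (G*Q + G²) + (Q*(-⅓) + 7*(½)) = (G² + G*Q) + (-Q/3 + 7/2) = (G² + G*Q) + (7/2 - Q/3) = 7/2 + G² - Q/3 + G*Q)
(112 + 70)*v(7, 1 - 1*(-2)) = (112 + 70)*(7/2 + (1 - 1*(-2))² - ⅓*7 + (1 - 1*(-2))*7) = 182*(7/2 + (1 + 2)² - 7/3 + (1 + 2)*7) = 182*(7/2 + 3² - 7/3 + 3*7) = 182*(7/2 + 9 - 7/3 + 21) = 182*(187/6) = 17017/3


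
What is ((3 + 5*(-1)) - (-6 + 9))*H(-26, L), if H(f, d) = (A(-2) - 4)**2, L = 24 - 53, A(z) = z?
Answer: -180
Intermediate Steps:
L = -29
H(f, d) = 36 (H(f, d) = (-2 - 4)**2 = (-6)**2 = 36)
((3 + 5*(-1)) - (-6 + 9))*H(-26, L) = ((3 + 5*(-1)) - (-6 + 9))*36 = ((3 - 5) - 1*3)*36 = (-2 - 3)*36 = -5*36 = -180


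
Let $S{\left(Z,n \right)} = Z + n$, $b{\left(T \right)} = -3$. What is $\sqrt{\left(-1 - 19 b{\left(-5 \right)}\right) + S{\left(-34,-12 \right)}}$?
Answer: $\sqrt{10} \approx 3.1623$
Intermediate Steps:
$\sqrt{\left(-1 - 19 b{\left(-5 \right)}\right) + S{\left(-34,-12 \right)}} = \sqrt{\left(-1 - -57\right) - 46} = \sqrt{\left(-1 + 57\right) - 46} = \sqrt{56 - 46} = \sqrt{10}$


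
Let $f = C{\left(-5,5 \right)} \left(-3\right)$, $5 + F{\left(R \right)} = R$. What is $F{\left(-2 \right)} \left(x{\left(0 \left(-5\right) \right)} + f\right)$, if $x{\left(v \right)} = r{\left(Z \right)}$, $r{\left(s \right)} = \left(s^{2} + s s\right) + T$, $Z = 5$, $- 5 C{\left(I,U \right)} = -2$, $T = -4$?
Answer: $- \frac{1568}{5} \approx -313.6$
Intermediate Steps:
$C{\left(I,U \right)} = \frac{2}{5}$ ($C{\left(I,U \right)} = \left(- \frac{1}{5}\right) \left(-2\right) = \frac{2}{5}$)
$F{\left(R \right)} = -5 + R$
$f = - \frac{6}{5}$ ($f = \frac{2}{5} \left(-3\right) = - \frac{6}{5} \approx -1.2$)
$r{\left(s \right)} = -4 + 2 s^{2}$ ($r{\left(s \right)} = \left(s^{2} + s s\right) - 4 = \left(s^{2} + s^{2}\right) - 4 = 2 s^{2} - 4 = -4 + 2 s^{2}$)
$x{\left(v \right)} = 46$ ($x{\left(v \right)} = -4 + 2 \cdot 5^{2} = -4 + 2 \cdot 25 = -4 + 50 = 46$)
$F{\left(-2 \right)} \left(x{\left(0 \left(-5\right) \right)} + f\right) = \left(-5 - 2\right) \left(46 - \frac{6}{5}\right) = \left(-7\right) \frac{224}{5} = - \frac{1568}{5}$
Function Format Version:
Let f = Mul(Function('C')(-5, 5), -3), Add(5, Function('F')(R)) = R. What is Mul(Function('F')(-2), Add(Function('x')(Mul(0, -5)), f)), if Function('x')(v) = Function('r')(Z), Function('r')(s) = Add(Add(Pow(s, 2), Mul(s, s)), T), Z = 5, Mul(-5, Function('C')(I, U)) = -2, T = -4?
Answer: Rational(-1568, 5) ≈ -313.60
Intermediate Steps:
Function('C')(I, U) = Rational(2, 5) (Function('C')(I, U) = Mul(Rational(-1, 5), -2) = Rational(2, 5))
Function('F')(R) = Add(-5, R)
f = Rational(-6, 5) (f = Mul(Rational(2, 5), -3) = Rational(-6, 5) ≈ -1.2000)
Function('r')(s) = Add(-4, Mul(2, Pow(s, 2))) (Function('r')(s) = Add(Add(Pow(s, 2), Mul(s, s)), -4) = Add(Add(Pow(s, 2), Pow(s, 2)), -4) = Add(Mul(2, Pow(s, 2)), -4) = Add(-4, Mul(2, Pow(s, 2))))
Function('x')(v) = 46 (Function('x')(v) = Add(-4, Mul(2, Pow(5, 2))) = Add(-4, Mul(2, 25)) = Add(-4, 50) = 46)
Mul(Function('F')(-2), Add(Function('x')(Mul(0, -5)), f)) = Mul(Add(-5, -2), Add(46, Rational(-6, 5))) = Mul(-7, Rational(224, 5)) = Rational(-1568, 5)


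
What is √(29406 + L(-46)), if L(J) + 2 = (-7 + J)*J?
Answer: 3*√3538 ≈ 178.44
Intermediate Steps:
L(J) = -2 + J*(-7 + J) (L(J) = -2 + (-7 + J)*J = -2 + J*(-7 + J))
√(29406 + L(-46)) = √(29406 + (-2 + (-46)² - 7*(-46))) = √(29406 + (-2 + 2116 + 322)) = √(29406 + 2436) = √31842 = 3*√3538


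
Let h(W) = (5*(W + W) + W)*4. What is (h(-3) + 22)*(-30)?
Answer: 3300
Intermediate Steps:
h(W) = 44*W (h(W) = (5*(2*W) + W)*4 = (10*W + W)*4 = (11*W)*4 = 44*W)
(h(-3) + 22)*(-30) = (44*(-3) + 22)*(-30) = (-132 + 22)*(-30) = -110*(-30) = 3300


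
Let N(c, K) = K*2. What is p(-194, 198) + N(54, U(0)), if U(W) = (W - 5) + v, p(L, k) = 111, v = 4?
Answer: 109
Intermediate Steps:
U(W) = -1 + W (U(W) = (W - 5) + 4 = (-5 + W) + 4 = -1 + W)
N(c, K) = 2*K
p(-194, 198) + N(54, U(0)) = 111 + 2*(-1 + 0) = 111 + 2*(-1) = 111 - 2 = 109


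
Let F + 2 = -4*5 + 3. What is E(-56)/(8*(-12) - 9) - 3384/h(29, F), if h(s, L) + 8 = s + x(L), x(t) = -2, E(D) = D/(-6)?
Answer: -152356/855 ≈ -178.19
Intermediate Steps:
E(D) = -D/6 (E(D) = D*(-⅙) = -D/6)
F = -19 (F = -2 + (-4*5 + 3) = -2 + (-20 + 3) = -2 - 17 = -19)
h(s, L) = -10 + s (h(s, L) = -8 + (s - 2) = -8 + (-2 + s) = -10 + s)
E(-56)/(8*(-12) - 9) - 3384/h(29, F) = (-⅙*(-56))/(8*(-12) - 9) - 3384/(-10 + 29) = 28/(3*(-96 - 9)) - 3384/19 = (28/3)/(-105) - 3384*1/19 = (28/3)*(-1/105) - 3384/19 = -4/45 - 3384/19 = -152356/855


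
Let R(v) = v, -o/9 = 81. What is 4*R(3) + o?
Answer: -717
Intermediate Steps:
o = -729 (o = -9*81 = -729)
4*R(3) + o = 4*3 - 729 = 12 - 729 = -717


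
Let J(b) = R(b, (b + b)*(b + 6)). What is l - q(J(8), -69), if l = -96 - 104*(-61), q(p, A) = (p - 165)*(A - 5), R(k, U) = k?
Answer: -5370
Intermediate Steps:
J(b) = b
q(p, A) = (-165 + p)*(-5 + A)
l = 6248 (l = -96 + 6344 = 6248)
l - q(J(8), -69) = 6248 - (825 - 165*(-69) - 5*8 - 69*8) = 6248 - (825 + 11385 - 40 - 552) = 6248 - 1*11618 = 6248 - 11618 = -5370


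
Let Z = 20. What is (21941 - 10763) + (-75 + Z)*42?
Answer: 8868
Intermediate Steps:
(21941 - 10763) + (-75 + Z)*42 = (21941 - 10763) + (-75 + 20)*42 = 11178 - 55*42 = 11178 - 2310 = 8868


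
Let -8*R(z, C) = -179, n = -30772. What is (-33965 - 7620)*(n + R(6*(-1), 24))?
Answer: 10229785245/8 ≈ 1.2787e+9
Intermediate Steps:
R(z, C) = 179/8 (R(z, C) = -⅛*(-179) = 179/8)
(-33965 - 7620)*(n + R(6*(-1), 24)) = (-33965 - 7620)*(-30772 + 179/8) = -41585*(-245997/8) = 10229785245/8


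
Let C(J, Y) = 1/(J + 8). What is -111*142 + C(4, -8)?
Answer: -189143/12 ≈ -15762.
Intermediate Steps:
C(J, Y) = 1/(8 + J)
-111*142 + C(4, -8) = -111*142 + 1/(8 + 4) = -15762 + 1/12 = -189143/12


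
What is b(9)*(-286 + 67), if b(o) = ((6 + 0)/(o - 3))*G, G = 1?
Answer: -219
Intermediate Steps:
b(o) = 6/(-3 + o) (b(o) = ((6 + 0)/(o - 3))*1 = (6/(-3 + o))*1 = 6/(-3 + o))
b(9)*(-286 + 67) = (6/(-3 + 9))*(-286 + 67) = (6/6)*(-219) = (6*(⅙))*(-219) = 1*(-219) = -219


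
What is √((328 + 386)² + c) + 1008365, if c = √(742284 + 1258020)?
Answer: 1008365 + 2*√(127449 + 3*√13891) ≈ 1.0091e+6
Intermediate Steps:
c = 12*√13891 (c = √2000304 = 12*√13891 ≈ 1414.3)
√((328 + 386)² + c) + 1008365 = √((328 + 386)² + 12*√13891) + 1008365 = √(714² + 12*√13891) + 1008365 = √(509796 + 12*√13891) + 1008365 = 1008365 + √(509796 + 12*√13891)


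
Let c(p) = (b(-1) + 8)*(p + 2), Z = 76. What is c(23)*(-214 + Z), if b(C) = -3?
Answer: -17250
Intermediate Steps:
c(p) = 10 + 5*p (c(p) = (-3 + 8)*(p + 2) = 5*(2 + p) = 10 + 5*p)
c(23)*(-214 + Z) = (10 + 5*23)*(-214 + 76) = (10 + 115)*(-138) = 125*(-138) = -17250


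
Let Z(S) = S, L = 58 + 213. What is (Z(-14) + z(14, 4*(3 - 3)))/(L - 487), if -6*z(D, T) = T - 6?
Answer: 13/216 ≈ 0.060185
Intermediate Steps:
L = 271
z(D, T) = 1 - T/6 (z(D, T) = -(T - 6)/6 = -(-6 + T)/6 = 1 - T/6)
(Z(-14) + z(14, 4*(3 - 3)))/(L - 487) = (-14 + (1 - 2*(3 - 3)/3))/(271 - 487) = (-14 + (1 - 2*0/3))/(-216) = (-14 + (1 - 1/6*0))*(-1/216) = (-14 + (1 + 0))*(-1/216) = (-14 + 1)*(-1/216) = -13*(-1/216) = 13/216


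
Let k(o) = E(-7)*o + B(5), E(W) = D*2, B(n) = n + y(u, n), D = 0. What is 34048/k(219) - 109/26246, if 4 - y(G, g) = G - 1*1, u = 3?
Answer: 127660435/26246 ≈ 4864.0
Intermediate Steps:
y(G, g) = 5 - G (y(G, g) = 4 - (G - 1*1) = 4 - (G - 1) = 4 - (-1 + G) = 4 + (1 - G) = 5 - G)
B(n) = 2 + n (B(n) = n + (5 - 1*3) = n + (5 - 3) = n + 2 = 2 + n)
E(W) = 0 (E(W) = 0*2 = 0)
k(o) = 7 (k(o) = 0*o + (2 + 5) = 0 + 7 = 7)
34048/k(219) - 109/26246 = 34048/7 - 109/26246 = 34048*(⅐) - 109*1/26246 = 4864 - 109/26246 = 127660435/26246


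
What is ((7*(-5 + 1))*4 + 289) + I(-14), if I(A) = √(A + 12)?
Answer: 177 + I*√2 ≈ 177.0 + 1.4142*I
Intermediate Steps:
I(A) = √(12 + A)
((7*(-5 + 1))*4 + 289) + I(-14) = ((7*(-5 + 1))*4 + 289) + √(12 - 14) = ((7*(-4))*4 + 289) + √(-2) = (-28*4 + 289) + I*√2 = (-112 + 289) + I*√2 = 177 + I*√2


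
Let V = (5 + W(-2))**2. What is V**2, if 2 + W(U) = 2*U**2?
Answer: 14641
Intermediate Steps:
W(U) = -2 + 2*U**2
V = 121 (V = (5 + (-2 + 2*(-2)**2))**2 = (5 + (-2 + 2*4))**2 = (5 + (-2 + 8))**2 = (5 + 6)**2 = 11**2 = 121)
V**2 = 121**2 = 14641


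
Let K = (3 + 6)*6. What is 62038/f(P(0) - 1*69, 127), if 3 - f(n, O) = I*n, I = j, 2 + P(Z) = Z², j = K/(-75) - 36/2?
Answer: -1550950/33153 ≈ -46.782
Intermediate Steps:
K = 54 (K = 9*6 = 54)
j = -468/25 (j = 54/(-75) - 36/2 = 54*(-1/75) - 36*½ = -18/25 - 18 = -468/25 ≈ -18.720)
P(Z) = -2 + Z²
I = -468/25 ≈ -18.720
f(n, O) = 3 + 468*n/25 (f(n, O) = 3 - (-468)*n/25 = 3 + 468*n/25)
62038/f(P(0) - 1*69, 127) = 62038/(3 + 468*((-2 + 0²) - 1*69)/25) = 62038/(3 + 468*((-2 + 0) - 69)/25) = 62038/(3 + 468*(-2 - 69)/25) = 62038/(3 + (468/25)*(-71)) = 62038/(3 - 33228/25) = 62038/(-33153/25) = 62038*(-25/33153) = -1550950/33153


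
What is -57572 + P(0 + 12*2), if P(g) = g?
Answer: -57548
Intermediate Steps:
-57572 + P(0 + 12*2) = -57572 + (0 + 12*2) = -57572 + (0 + 24) = -57572 + 24 = -57548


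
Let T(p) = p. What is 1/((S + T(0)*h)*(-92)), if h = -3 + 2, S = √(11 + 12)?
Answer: -√23/2116 ≈ -0.0022665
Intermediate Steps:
S = √23 ≈ 4.7958
h = -1
1/((S + T(0)*h)*(-92)) = 1/((√23 + 0*(-1))*(-92)) = 1/((√23 + 0)*(-92)) = 1/(√23*(-92)) = 1/(-92*√23) = -√23/2116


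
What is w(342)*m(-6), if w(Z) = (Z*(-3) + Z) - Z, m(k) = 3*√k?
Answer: -3078*I*√6 ≈ -7539.5*I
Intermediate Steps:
w(Z) = -3*Z (w(Z) = (-3*Z + Z) - Z = -2*Z - Z = -3*Z)
w(342)*m(-6) = (-3*342)*(3*√(-6)) = -3078*I*√6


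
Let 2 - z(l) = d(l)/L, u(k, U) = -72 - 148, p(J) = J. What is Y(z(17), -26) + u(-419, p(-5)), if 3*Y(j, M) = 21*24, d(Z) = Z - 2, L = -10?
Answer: -52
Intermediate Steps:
d(Z) = -2 + Z
u(k, U) = -220
z(l) = 9/5 + l/10 (z(l) = 2 - (-2 + l)/(-10) = 2 - (-2 + l)*(-1)/10 = 2 - (⅕ - l/10) = 2 + (-⅕ + l/10) = 9/5 + l/10)
Y(j, M) = 168 (Y(j, M) = (21*24)/3 = (⅓)*504 = 168)
Y(z(17), -26) + u(-419, p(-5)) = 168 - 220 = -52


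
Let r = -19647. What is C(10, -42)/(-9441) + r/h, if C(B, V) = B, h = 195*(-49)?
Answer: 61797259/30069585 ≈ 2.0551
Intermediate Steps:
h = -9555
C(10, -42)/(-9441) + r/h = 10/(-9441) - 19647/(-9555) = 10*(-1/9441) - 19647*(-1/9555) = -10/9441 + 6549/3185 = 61797259/30069585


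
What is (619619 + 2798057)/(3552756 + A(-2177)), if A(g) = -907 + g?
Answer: 854419/887418 ≈ 0.96281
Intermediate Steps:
(619619 + 2798057)/(3552756 + A(-2177)) = (619619 + 2798057)/(3552756 + (-907 - 2177)) = 3417676/(3552756 - 3084) = 3417676/3549672 = 3417676*(1/3549672) = 854419/887418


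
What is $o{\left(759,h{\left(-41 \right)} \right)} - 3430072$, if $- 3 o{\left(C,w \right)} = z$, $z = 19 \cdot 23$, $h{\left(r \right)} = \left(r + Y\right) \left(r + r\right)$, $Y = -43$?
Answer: $- \frac{10290653}{3} \approx -3.4302 \cdot 10^{6}$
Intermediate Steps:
$h{\left(r \right)} = 2 r \left(-43 + r\right)$ ($h{\left(r \right)} = \left(r - 43\right) \left(r + r\right) = \left(-43 + r\right) 2 r = 2 r \left(-43 + r\right)$)
$z = 437$
$o{\left(C,w \right)} = - \frac{437}{3}$ ($o{\left(C,w \right)} = \left(- \frac{1}{3}\right) 437 = - \frac{437}{3}$)
$o{\left(759,h{\left(-41 \right)} \right)} - 3430072 = - \frac{437}{3} - 3430072 = - \frac{10290653}{3}$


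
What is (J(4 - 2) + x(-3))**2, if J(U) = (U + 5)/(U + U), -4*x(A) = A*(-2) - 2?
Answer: 9/16 ≈ 0.56250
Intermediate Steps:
x(A) = 1/2 + A/2 (x(A) = -(A*(-2) - 2)/4 = -(-2*A - 2)/4 = -(-2 - 2*A)/4 = 1/2 + A/2)
J(U) = (5 + U)/(2*U) (J(U) = (5 + U)/((2*U)) = (5 + U)*(1/(2*U)) = (5 + U)/(2*U))
(J(4 - 2) + x(-3))**2 = ((5 + (4 - 2))/(2*(4 - 2)) + (1/2 + (1/2)*(-3)))**2 = ((1/2)*(5 + 2)/2 + (1/2 - 3/2))**2 = ((1/2)*(1/2)*7 - 1)**2 = (7/4 - 1)**2 = (3/4)**2 = 9/16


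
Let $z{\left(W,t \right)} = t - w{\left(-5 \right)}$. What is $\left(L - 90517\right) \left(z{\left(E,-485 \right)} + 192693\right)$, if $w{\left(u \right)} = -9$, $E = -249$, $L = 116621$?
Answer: $5017632568$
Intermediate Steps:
$z{\left(W,t \right)} = 9 + t$ ($z{\left(W,t \right)} = t - -9 = t + 9 = 9 + t$)
$\left(L - 90517\right) \left(z{\left(E,-485 \right)} + 192693\right) = \left(116621 - 90517\right) \left(\left(9 - 485\right) + 192693\right) = 26104 \left(-476 + 192693\right) = 26104 \cdot 192217 = 5017632568$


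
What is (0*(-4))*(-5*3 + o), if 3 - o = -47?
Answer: 0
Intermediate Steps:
o = 50 (o = 3 - 1*(-47) = 3 + 47 = 50)
(0*(-4))*(-5*3 + o) = (0*(-4))*(-5*3 + 50) = 0*(-15 + 50) = 0*35 = 0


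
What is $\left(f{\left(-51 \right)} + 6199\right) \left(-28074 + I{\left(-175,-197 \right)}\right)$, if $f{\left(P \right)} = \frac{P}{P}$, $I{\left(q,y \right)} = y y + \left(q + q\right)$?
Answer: $64387000$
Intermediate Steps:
$I{\left(q,y \right)} = y^{2} + 2 q$
$f{\left(P \right)} = 1$
$\left(f{\left(-51 \right)} + 6199\right) \left(-28074 + I{\left(-175,-197 \right)}\right) = \left(1 + 6199\right) \left(-28074 + \left(\left(-197\right)^{2} + 2 \left(-175\right)\right)\right) = 6200 \left(-28074 + \left(38809 - 350\right)\right) = 6200 \left(-28074 + 38459\right) = 6200 \cdot 10385 = 64387000$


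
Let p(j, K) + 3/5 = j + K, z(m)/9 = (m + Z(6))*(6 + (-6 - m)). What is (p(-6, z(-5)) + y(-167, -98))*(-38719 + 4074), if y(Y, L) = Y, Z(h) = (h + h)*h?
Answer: -98440303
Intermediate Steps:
Z(h) = 2*h**2 (Z(h) = (2*h)*h = 2*h**2)
z(m) = -9*m*(72 + m) (z(m) = 9*((m + 2*6**2)*(6 + (-6 - m))) = 9*((m + 2*36)*(-m)) = 9*((m + 72)*(-m)) = 9*((72 + m)*(-m)) = 9*(-m*(72 + m)) = -9*m*(72 + m))
p(j, K) = -3/5 + K + j (p(j, K) = -3/5 + (j + K) = -3/5 + (K + j) = -3/5 + K + j)
(p(-6, z(-5)) + y(-167, -98))*(-38719 + 4074) = ((-3/5 - 9*(-5)*(72 - 5) - 6) - 167)*(-38719 + 4074) = ((-3/5 - 9*(-5)*67 - 6) - 167)*(-34645) = ((-3/5 + 3015 - 6) - 167)*(-34645) = (15042/5 - 167)*(-34645) = (14207/5)*(-34645) = -98440303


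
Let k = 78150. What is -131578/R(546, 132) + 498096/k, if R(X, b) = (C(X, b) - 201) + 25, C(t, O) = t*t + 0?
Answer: 2301998359/388066850 ≈ 5.9320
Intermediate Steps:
C(t, O) = t**2 (C(t, O) = t**2 + 0 = t**2)
R(X, b) = -176 + X**2 (R(X, b) = (X**2 - 201) + 25 = (-201 + X**2) + 25 = -176 + X**2)
-131578/R(546, 132) + 498096/k = -131578/(-176 + 546**2) + 498096/78150 = -131578/(-176 + 298116) + 498096*(1/78150) = -131578/297940 + 83016/13025 = -131578*1/297940 + 83016/13025 = -65789/148970 + 83016/13025 = 2301998359/388066850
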